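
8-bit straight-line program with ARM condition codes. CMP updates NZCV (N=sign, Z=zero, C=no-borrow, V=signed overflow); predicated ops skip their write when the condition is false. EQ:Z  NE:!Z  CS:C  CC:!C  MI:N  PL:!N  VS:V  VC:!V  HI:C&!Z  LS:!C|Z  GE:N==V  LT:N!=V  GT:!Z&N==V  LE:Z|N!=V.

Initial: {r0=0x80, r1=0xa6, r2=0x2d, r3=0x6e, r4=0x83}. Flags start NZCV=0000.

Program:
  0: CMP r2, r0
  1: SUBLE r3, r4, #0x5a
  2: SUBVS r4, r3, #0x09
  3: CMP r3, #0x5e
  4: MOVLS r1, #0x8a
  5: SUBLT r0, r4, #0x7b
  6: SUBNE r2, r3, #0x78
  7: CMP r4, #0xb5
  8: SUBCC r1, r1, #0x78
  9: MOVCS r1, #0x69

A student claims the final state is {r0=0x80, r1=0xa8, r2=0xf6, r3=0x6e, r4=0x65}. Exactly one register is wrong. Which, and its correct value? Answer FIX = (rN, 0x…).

FIX = (r1, 0x2e)

[0] flags=1001 → (cmp)
[1] flags=1001 LE?F → skip
[2] flags=1001 VS?T → r4=0x65
[3] flags=0010 → (cmp)
[4] flags=0010 LS?F → skip
[5] flags=0010 LT?F → skip
[6] flags=0010 NE?T → r2=0xf6
[7] flags=1001 → (cmp)
[8] flags=1001 CC?T → r1=0x2e
[9] flags=1001 CS?F → skip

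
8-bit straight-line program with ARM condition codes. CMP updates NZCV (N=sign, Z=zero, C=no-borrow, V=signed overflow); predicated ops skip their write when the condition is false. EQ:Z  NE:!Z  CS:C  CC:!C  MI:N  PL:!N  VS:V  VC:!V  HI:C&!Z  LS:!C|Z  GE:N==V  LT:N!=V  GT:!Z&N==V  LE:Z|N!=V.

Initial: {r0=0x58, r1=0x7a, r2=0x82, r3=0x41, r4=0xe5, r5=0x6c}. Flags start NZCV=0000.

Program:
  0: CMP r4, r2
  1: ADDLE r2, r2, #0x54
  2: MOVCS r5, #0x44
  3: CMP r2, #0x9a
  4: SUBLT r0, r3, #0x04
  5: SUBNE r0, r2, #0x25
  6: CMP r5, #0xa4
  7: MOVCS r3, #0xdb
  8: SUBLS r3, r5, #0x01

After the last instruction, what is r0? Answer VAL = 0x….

VAL = 0x5d

0: ✓ CMP  NZCV=0010
1: · ADDLE
2: ✓ MOVCS  r5←0x44
3: ✓ CMP  NZCV=1000
4: ✓ SUBLT  r0←0x3d
5: ✓ SUBNE  r0←0x5d
6: ✓ CMP  NZCV=1001
7: · MOVCS
8: ✓ SUBLS  r3←0x43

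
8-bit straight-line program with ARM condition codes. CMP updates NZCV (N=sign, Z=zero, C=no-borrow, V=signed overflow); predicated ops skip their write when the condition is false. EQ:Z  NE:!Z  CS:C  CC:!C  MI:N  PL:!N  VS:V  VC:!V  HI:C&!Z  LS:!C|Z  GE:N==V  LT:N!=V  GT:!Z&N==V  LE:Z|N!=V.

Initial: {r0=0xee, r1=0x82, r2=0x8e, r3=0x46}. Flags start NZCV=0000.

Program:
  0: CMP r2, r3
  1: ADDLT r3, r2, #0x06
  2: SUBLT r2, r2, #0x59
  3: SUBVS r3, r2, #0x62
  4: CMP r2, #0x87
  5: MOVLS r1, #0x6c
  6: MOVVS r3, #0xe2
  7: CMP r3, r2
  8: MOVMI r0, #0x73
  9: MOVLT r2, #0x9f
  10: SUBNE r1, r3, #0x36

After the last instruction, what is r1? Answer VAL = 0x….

[0] flags=0011 → (cmp)
[1] flags=0011 LT?T → r3=0x94
[2] flags=0011 LT?T → r2=0x35
[3] flags=0011 VS?T → r3=0xd3
[4] flags=1001 → (cmp)
[5] flags=1001 LS?T → r1=0x6c
[6] flags=1001 VS?T → r3=0xe2
[7] flags=1010 → (cmp)
[8] flags=1010 MI?T → r0=0x73
[9] flags=1010 LT?T → r2=0x9f
[10] flags=1010 NE?T → r1=0xac

VAL = 0xac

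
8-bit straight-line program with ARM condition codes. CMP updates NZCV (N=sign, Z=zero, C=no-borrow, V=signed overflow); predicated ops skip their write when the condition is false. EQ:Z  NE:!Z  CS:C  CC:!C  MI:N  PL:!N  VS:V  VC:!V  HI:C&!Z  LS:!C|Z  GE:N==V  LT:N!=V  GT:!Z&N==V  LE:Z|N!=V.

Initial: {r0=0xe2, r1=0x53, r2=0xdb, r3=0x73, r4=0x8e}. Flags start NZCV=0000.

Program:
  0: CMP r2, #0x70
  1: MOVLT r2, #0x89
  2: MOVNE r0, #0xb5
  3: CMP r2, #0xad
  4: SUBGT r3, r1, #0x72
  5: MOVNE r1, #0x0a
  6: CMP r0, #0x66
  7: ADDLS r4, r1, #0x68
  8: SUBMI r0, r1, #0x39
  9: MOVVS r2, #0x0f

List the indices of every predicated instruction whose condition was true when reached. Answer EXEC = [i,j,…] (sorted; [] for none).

EXEC = [1,2,5,9]

0: ✓ CMP  NZCV=0011
1: ✓ MOVLT  r2←0x89
2: ✓ MOVNE  r0←0xb5
3: ✓ CMP  NZCV=1000
4: · SUBGT
5: ✓ MOVNE  r1←0x0a
6: ✓ CMP  NZCV=0011
7: · ADDLS
8: · SUBMI
9: ✓ MOVVS  r2←0x0f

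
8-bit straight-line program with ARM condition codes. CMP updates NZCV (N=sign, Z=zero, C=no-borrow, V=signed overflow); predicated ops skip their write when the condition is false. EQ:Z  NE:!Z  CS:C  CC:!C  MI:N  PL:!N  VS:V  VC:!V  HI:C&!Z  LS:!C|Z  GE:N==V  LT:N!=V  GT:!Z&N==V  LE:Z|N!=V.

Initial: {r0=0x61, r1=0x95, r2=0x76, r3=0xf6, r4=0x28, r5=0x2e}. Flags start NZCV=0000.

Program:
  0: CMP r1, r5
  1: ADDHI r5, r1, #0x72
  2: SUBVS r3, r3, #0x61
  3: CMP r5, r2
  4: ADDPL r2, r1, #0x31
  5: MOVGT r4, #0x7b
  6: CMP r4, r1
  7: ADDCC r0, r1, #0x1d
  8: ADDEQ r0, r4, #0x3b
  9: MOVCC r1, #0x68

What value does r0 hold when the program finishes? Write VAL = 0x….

[0] flags=0011 → (cmp)
[1] flags=0011 HI?T → r5=0x07
[2] flags=0011 VS?T → r3=0x95
[3] flags=1000 → (cmp)
[4] flags=1000 PL?F → skip
[5] flags=1000 GT?F → skip
[6] flags=1001 → (cmp)
[7] flags=1001 CC?T → r0=0xb2
[8] flags=1001 EQ?F → skip
[9] flags=1001 CC?T → r1=0x68

VAL = 0xb2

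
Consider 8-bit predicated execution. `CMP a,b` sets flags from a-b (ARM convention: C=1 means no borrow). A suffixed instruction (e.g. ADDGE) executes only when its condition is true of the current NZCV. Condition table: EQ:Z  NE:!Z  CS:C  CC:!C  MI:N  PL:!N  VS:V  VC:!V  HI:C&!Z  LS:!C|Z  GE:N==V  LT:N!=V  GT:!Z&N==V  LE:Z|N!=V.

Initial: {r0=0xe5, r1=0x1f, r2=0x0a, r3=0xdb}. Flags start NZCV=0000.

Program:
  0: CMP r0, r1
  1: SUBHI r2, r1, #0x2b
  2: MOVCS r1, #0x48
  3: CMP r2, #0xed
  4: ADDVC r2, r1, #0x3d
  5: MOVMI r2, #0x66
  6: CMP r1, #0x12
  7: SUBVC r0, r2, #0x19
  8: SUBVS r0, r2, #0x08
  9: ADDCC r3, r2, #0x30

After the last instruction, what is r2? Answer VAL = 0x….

[0] flags=1010 → (cmp)
[1] flags=1010 HI?T → r2=0xf4
[2] flags=1010 CS?T → r1=0x48
[3] flags=0010 → (cmp)
[4] flags=0010 VC?T → r2=0x85
[5] flags=0010 MI?F → skip
[6] flags=0010 → (cmp)
[7] flags=0010 VC?T → r0=0x6c
[8] flags=0010 VS?F → skip
[9] flags=0010 CC?F → skip

VAL = 0x85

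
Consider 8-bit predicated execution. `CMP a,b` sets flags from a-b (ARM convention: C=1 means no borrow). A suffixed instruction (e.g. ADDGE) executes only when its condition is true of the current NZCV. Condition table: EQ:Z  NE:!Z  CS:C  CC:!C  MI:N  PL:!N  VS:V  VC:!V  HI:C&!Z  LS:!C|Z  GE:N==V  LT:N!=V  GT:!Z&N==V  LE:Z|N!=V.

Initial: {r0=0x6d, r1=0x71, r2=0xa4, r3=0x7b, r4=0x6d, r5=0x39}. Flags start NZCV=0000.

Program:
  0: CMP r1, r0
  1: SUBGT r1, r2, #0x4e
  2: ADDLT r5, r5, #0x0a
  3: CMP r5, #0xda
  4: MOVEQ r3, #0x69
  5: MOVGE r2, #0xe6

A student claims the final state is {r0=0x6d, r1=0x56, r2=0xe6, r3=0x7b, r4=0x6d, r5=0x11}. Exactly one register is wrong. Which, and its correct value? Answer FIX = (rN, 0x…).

FIX = (r5, 0x39)

0: ✓ CMP  NZCV=0010
1: ✓ SUBGT  r1←0x56
2: · ADDLT
3: ✓ CMP  NZCV=0000
4: · MOVEQ
5: ✓ MOVGE  r2←0xe6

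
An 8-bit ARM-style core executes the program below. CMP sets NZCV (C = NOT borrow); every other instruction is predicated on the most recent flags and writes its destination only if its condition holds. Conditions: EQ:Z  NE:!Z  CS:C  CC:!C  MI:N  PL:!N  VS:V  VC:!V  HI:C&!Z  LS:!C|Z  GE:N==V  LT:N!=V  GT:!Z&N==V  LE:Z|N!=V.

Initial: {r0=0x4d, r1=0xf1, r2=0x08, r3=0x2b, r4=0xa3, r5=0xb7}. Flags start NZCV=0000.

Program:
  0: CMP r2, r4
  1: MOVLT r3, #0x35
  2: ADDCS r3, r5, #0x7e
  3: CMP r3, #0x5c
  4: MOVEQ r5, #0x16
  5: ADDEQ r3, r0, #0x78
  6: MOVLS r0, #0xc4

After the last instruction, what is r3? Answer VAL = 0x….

VAL = 0x2b

[0] flags=0000 → (cmp)
[1] flags=0000 LT?F → skip
[2] flags=0000 CS?F → skip
[3] flags=1000 → (cmp)
[4] flags=1000 EQ?F → skip
[5] flags=1000 EQ?F → skip
[6] flags=1000 LS?T → r0=0xc4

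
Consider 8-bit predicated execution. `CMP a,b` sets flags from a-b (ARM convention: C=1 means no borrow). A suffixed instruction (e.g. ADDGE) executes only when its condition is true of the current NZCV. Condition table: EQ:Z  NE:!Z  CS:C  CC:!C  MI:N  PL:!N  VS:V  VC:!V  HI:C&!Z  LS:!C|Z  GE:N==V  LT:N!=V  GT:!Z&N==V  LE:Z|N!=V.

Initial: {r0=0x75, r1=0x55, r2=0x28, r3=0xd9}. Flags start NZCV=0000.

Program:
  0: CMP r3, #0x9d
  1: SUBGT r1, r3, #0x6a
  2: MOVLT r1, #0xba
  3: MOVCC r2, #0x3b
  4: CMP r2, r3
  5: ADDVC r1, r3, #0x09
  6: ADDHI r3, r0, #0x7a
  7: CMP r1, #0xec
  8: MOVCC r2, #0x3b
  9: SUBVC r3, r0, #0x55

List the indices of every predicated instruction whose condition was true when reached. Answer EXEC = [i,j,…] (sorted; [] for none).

EXEC = [1,5,8,9]

[0] flags=0010 → (cmp)
[1] flags=0010 GT?T → r1=0x6f
[2] flags=0010 LT?F → skip
[3] flags=0010 CC?F → skip
[4] flags=0000 → (cmp)
[5] flags=0000 VC?T → r1=0xe2
[6] flags=0000 HI?F → skip
[7] flags=1000 → (cmp)
[8] flags=1000 CC?T → r2=0x3b
[9] flags=1000 VC?T → r3=0x20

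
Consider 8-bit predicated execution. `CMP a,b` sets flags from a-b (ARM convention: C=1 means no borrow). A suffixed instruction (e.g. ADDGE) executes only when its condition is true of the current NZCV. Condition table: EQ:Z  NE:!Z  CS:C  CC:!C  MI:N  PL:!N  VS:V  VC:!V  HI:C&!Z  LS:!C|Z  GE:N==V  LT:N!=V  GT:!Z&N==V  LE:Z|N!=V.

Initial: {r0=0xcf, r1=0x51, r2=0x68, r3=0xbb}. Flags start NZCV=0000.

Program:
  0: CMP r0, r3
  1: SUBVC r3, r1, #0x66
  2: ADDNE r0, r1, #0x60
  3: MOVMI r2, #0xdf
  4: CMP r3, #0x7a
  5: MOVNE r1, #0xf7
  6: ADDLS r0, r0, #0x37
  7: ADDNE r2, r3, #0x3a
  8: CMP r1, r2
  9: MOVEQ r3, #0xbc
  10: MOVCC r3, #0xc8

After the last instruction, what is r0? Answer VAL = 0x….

0: ✓ CMP  NZCV=0010
1: ✓ SUBVC  r3←0xeb
2: ✓ ADDNE  r0←0xb1
3: · MOVMI
4: ✓ CMP  NZCV=0011
5: ✓ MOVNE  r1←0xf7
6: · ADDLS
7: ✓ ADDNE  r2←0x25
8: ✓ CMP  NZCV=1010
9: · MOVEQ
10: · MOVCC

VAL = 0xb1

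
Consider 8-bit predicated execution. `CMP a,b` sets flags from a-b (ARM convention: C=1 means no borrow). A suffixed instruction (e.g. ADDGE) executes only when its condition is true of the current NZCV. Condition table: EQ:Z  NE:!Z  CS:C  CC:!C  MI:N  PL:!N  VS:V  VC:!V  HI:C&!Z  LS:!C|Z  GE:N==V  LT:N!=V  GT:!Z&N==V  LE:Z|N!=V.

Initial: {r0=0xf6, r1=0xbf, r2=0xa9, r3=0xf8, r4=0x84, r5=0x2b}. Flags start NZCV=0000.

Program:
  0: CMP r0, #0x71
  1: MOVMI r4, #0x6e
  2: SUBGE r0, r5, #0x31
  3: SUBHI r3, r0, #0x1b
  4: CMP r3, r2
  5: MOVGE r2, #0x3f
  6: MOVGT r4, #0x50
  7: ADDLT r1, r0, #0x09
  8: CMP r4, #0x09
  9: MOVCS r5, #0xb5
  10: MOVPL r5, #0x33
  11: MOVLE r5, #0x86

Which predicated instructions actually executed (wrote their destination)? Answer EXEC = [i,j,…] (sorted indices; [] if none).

EXEC = [1,3,5,6,9,10]

[0] flags=1010 → (cmp)
[1] flags=1010 MI?T → r4=0x6e
[2] flags=1010 GE?F → skip
[3] flags=1010 HI?T → r3=0xdb
[4] flags=0010 → (cmp)
[5] flags=0010 GE?T → r2=0x3f
[6] flags=0010 GT?T → r4=0x50
[7] flags=0010 LT?F → skip
[8] flags=0010 → (cmp)
[9] flags=0010 CS?T → r5=0xb5
[10] flags=0010 PL?T → r5=0x33
[11] flags=0010 LE?F → skip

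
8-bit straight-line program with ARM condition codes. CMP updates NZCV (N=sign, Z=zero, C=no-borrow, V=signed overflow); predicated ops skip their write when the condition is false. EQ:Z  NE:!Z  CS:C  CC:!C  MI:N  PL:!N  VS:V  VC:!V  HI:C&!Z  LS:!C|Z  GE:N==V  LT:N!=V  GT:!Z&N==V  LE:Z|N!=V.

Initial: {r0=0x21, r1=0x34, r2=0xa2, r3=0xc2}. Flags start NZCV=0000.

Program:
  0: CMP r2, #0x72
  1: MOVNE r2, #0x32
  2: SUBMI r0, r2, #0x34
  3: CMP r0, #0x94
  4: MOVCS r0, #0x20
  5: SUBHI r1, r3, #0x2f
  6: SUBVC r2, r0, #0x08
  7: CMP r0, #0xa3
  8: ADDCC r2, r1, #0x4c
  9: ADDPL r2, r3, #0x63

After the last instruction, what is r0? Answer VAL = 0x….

[0] flags=0011 → (cmp)
[1] flags=0011 NE?T → r2=0x32
[2] flags=0011 MI?F → skip
[3] flags=1001 → (cmp)
[4] flags=1001 CS?F → skip
[5] flags=1001 HI?F → skip
[6] flags=1001 VC?F → skip
[7] flags=0000 → (cmp)
[8] flags=0000 CC?T → r2=0x80
[9] flags=0000 PL?T → r2=0x25

VAL = 0x21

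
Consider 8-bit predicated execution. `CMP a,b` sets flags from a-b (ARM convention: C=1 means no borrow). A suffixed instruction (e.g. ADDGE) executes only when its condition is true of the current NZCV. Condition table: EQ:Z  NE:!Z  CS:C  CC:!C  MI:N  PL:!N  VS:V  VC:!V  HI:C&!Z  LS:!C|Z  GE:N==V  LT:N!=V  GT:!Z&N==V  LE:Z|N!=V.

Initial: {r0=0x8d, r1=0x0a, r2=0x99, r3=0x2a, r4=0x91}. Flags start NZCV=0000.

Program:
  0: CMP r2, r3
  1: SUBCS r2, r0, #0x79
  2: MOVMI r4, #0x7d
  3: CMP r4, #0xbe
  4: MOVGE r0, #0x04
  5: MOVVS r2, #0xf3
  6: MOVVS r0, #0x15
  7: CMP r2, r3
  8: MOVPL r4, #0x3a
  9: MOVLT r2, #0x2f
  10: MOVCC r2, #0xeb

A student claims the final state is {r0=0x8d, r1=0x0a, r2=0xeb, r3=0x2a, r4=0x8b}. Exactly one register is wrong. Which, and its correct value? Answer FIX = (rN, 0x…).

[0] flags=0011 → (cmp)
[1] flags=0011 CS?T → r2=0x14
[2] flags=0011 MI?F → skip
[3] flags=1000 → (cmp)
[4] flags=1000 GE?F → skip
[5] flags=1000 VS?F → skip
[6] flags=1000 VS?F → skip
[7] flags=1000 → (cmp)
[8] flags=1000 PL?F → skip
[9] flags=1000 LT?T → r2=0x2f
[10] flags=1000 CC?T → r2=0xeb

FIX = (r4, 0x91)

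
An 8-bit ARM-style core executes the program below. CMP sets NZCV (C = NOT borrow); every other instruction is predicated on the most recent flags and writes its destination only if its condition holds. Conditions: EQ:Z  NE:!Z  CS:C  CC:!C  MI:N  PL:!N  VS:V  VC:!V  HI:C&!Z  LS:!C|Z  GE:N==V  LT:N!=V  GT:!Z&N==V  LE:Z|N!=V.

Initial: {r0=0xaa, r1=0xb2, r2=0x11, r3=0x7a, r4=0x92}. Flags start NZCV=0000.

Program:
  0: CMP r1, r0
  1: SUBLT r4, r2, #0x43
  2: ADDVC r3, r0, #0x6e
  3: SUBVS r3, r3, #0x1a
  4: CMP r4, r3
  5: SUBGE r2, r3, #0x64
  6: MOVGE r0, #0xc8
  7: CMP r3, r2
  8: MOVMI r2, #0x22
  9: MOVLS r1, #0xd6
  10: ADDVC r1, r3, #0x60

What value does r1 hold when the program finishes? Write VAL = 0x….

VAL = 0x78

0: ✓ CMP  NZCV=0010
1: · SUBLT
2: ✓ ADDVC  r3←0x18
3: · SUBVS
4: ✓ CMP  NZCV=0011
5: · SUBGE
6: · MOVGE
7: ✓ CMP  NZCV=0010
8: · MOVMI
9: · MOVLS
10: ✓ ADDVC  r1←0x78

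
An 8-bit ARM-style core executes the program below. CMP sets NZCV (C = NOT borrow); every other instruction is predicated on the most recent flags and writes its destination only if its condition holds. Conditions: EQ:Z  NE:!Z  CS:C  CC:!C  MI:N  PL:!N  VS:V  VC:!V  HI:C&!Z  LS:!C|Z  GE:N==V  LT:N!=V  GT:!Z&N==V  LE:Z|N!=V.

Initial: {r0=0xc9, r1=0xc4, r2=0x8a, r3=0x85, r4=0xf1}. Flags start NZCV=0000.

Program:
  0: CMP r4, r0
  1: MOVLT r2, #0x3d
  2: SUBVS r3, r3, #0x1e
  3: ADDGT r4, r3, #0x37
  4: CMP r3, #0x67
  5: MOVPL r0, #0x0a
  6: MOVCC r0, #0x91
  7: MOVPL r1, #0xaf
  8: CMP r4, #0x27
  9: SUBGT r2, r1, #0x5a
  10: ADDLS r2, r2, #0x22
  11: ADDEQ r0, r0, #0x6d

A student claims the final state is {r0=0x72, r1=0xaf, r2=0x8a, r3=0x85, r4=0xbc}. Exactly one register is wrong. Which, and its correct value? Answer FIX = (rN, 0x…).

FIX = (r0, 0x0a)

[0] flags=0010 → (cmp)
[1] flags=0010 LT?F → skip
[2] flags=0010 VS?F → skip
[3] flags=0010 GT?T → r4=0xbc
[4] flags=0011 → (cmp)
[5] flags=0011 PL?T → r0=0x0a
[6] flags=0011 CC?F → skip
[7] flags=0011 PL?T → r1=0xaf
[8] flags=1010 → (cmp)
[9] flags=1010 GT?F → skip
[10] flags=1010 LS?F → skip
[11] flags=1010 EQ?F → skip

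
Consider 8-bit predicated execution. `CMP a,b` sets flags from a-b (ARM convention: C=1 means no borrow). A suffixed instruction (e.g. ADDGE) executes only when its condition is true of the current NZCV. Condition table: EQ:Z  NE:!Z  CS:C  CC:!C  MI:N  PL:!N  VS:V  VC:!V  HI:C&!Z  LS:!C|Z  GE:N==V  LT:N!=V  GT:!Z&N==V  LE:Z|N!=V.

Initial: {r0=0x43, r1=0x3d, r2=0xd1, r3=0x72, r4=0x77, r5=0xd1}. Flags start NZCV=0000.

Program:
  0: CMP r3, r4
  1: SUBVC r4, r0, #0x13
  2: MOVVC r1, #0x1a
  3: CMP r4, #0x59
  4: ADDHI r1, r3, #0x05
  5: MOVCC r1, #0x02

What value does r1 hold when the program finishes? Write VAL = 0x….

0: ✓ CMP  NZCV=1000
1: ✓ SUBVC  r4←0x30
2: ✓ MOVVC  r1←0x1a
3: ✓ CMP  NZCV=1000
4: · ADDHI
5: ✓ MOVCC  r1←0x02

VAL = 0x02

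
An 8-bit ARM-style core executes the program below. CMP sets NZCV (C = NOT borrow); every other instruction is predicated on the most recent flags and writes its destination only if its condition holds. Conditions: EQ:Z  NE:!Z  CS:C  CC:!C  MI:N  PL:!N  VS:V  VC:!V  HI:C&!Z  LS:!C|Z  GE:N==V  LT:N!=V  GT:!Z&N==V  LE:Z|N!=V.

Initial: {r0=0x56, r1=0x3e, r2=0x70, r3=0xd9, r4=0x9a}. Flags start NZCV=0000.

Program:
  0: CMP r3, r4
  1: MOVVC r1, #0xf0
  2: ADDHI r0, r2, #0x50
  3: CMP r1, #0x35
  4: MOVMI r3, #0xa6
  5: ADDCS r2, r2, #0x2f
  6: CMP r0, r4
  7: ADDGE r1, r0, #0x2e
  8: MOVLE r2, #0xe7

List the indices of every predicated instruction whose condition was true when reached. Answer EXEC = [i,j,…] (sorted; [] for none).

EXEC = [1,2,4,5,7]

[0] flags=0010 → (cmp)
[1] flags=0010 VC?T → r1=0xf0
[2] flags=0010 HI?T → r0=0xc0
[3] flags=1010 → (cmp)
[4] flags=1010 MI?T → r3=0xa6
[5] flags=1010 CS?T → r2=0x9f
[6] flags=0010 → (cmp)
[7] flags=0010 GE?T → r1=0xee
[8] flags=0010 LE?F → skip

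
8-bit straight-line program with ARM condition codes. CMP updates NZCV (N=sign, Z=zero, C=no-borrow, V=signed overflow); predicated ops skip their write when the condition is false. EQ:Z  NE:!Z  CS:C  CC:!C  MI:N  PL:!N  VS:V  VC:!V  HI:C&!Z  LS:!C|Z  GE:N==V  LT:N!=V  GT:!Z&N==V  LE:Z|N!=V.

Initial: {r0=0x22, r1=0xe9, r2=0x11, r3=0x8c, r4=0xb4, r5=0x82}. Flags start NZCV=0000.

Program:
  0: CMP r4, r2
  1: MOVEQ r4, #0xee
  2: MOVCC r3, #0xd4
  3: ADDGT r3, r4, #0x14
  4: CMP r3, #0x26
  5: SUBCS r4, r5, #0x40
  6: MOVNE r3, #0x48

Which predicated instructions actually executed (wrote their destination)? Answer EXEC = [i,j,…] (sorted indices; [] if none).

EXEC = [5,6]

[0] flags=1010 → (cmp)
[1] flags=1010 EQ?F → skip
[2] flags=1010 CC?F → skip
[3] flags=1010 GT?F → skip
[4] flags=0011 → (cmp)
[5] flags=0011 CS?T → r4=0x42
[6] flags=0011 NE?T → r3=0x48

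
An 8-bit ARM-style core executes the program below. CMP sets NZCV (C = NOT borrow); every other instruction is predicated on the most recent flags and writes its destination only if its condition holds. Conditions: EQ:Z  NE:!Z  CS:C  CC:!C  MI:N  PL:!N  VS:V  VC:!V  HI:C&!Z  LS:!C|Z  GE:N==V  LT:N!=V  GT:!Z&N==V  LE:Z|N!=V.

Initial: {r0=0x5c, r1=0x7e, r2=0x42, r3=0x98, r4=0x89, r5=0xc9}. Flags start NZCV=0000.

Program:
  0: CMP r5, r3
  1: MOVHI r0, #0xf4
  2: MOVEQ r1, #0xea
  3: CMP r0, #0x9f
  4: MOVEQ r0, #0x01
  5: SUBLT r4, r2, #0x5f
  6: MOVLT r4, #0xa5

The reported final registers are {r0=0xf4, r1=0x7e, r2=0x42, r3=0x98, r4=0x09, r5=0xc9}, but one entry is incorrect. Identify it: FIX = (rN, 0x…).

FIX = (r4, 0x89)

0: ✓ CMP  NZCV=0010
1: ✓ MOVHI  r0←0xf4
2: · MOVEQ
3: ✓ CMP  NZCV=0010
4: · MOVEQ
5: · SUBLT
6: · MOVLT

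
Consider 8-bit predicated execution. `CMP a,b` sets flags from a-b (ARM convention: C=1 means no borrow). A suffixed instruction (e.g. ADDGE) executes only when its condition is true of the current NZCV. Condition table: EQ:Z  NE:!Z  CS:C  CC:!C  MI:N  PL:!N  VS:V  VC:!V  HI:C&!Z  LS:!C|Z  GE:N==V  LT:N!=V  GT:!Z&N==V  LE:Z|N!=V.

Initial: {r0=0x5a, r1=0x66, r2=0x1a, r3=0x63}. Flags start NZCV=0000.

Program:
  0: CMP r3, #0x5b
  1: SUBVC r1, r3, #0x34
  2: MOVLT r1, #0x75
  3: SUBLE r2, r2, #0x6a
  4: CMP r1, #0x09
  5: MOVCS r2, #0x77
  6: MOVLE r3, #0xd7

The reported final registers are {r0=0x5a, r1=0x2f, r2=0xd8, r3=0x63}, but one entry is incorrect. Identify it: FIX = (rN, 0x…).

0: ✓ CMP  NZCV=0010
1: ✓ SUBVC  r1←0x2f
2: · MOVLT
3: · SUBLE
4: ✓ CMP  NZCV=0010
5: ✓ MOVCS  r2←0x77
6: · MOVLE

FIX = (r2, 0x77)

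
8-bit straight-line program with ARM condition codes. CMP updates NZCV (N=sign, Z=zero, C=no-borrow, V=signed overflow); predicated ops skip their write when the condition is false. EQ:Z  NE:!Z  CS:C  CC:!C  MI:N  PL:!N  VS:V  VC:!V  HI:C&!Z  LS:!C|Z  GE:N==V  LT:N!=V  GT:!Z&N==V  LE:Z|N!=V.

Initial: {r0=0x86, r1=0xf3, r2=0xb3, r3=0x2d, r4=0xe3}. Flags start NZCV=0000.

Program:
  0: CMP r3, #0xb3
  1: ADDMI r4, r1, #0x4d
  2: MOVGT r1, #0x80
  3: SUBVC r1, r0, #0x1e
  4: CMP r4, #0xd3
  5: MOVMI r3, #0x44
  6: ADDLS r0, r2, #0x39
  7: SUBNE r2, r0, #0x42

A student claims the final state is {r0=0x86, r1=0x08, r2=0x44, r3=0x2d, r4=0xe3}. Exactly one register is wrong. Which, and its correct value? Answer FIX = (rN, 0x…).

FIX = (r1, 0x68)

0: ✓ CMP  NZCV=0000
1: · ADDMI
2: ✓ MOVGT  r1←0x80
3: ✓ SUBVC  r1←0x68
4: ✓ CMP  NZCV=0010
5: · MOVMI
6: · ADDLS
7: ✓ SUBNE  r2←0x44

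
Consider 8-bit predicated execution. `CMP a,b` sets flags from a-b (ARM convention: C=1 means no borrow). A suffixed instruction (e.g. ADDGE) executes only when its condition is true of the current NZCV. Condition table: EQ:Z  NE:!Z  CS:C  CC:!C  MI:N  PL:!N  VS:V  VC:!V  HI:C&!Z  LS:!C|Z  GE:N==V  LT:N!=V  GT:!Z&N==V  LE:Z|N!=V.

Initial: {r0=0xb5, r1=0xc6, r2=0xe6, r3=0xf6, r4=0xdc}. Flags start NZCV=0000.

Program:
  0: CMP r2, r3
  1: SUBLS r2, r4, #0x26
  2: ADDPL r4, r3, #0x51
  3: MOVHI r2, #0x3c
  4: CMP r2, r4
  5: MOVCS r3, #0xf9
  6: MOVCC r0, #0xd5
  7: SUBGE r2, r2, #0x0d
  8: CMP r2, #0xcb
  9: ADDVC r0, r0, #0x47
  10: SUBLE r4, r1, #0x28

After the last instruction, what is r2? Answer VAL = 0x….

VAL = 0xb6

0: ✓ CMP  NZCV=1000
1: ✓ SUBLS  r2←0xb6
2: · ADDPL
3: · MOVHI
4: ✓ CMP  NZCV=1000
5: · MOVCS
6: ✓ MOVCC  r0←0xd5
7: · SUBGE
8: ✓ CMP  NZCV=1000
9: ✓ ADDVC  r0←0x1c
10: ✓ SUBLE  r4←0x9e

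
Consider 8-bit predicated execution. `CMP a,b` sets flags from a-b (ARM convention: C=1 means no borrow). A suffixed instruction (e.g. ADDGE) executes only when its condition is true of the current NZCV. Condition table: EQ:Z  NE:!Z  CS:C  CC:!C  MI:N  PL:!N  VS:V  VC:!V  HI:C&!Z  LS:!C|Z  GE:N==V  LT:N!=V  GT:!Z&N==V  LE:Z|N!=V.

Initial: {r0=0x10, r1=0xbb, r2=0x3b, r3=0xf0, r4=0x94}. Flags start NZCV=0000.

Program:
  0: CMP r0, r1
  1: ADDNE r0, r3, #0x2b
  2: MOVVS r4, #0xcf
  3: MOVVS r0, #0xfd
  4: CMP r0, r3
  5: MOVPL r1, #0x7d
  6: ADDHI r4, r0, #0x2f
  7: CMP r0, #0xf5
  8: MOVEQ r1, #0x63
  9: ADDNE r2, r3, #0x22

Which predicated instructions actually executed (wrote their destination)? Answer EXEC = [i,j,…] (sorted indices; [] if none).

0: ✓ CMP  NZCV=0000
1: ✓ ADDNE  r0←0x1b
2: · MOVVS
3: · MOVVS
4: ✓ CMP  NZCV=0000
5: ✓ MOVPL  r1←0x7d
6: · ADDHI
7: ✓ CMP  NZCV=0000
8: · MOVEQ
9: ✓ ADDNE  r2←0x12

EXEC = [1,5,9]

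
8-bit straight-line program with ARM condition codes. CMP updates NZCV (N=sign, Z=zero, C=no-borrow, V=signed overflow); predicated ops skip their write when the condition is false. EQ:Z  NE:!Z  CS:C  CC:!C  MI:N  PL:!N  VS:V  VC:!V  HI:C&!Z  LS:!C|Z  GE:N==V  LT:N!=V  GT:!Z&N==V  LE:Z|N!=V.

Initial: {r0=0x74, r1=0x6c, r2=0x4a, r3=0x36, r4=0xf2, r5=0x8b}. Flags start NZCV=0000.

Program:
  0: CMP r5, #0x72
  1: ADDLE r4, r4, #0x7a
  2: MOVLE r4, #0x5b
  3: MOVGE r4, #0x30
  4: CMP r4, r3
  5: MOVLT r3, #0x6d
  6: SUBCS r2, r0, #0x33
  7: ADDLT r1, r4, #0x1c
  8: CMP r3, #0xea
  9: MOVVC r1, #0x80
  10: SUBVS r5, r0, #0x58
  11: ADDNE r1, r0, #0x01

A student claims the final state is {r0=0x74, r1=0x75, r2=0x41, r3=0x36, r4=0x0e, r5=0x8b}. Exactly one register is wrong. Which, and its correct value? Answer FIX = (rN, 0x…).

[0] flags=0011 → (cmp)
[1] flags=0011 LE?T → r4=0x6c
[2] flags=0011 LE?T → r4=0x5b
[3] flags=0011 GE?F → skip
[4] flags=0010 → (cmp)
[5] flags=0010 LT?F → skip
[6] flags=0010 CS?T → r2=0x41
[7] flags=0010 LT?F → skip
[8] flags=0000 → (cmp)
[9] flags=0000 VC?T → r1=0x80
[10] flags=0000 VS?F → skip
[11] flags=0000 NE?T → r1=0x75

FIX = (r4, 0x5b)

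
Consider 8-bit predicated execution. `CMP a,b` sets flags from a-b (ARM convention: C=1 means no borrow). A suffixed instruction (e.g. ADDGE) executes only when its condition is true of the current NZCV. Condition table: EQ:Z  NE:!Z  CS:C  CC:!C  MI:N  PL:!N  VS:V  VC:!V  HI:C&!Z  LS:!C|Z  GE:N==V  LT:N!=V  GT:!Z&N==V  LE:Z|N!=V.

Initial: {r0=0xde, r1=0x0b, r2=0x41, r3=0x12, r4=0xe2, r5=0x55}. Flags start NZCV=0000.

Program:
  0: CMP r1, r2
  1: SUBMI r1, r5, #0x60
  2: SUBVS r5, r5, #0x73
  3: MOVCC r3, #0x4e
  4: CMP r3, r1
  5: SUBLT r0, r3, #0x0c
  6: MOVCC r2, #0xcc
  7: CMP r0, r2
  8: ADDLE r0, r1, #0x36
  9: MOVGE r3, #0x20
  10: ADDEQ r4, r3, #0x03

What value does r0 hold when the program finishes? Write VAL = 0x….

[0] flags=1000 → (cmp)
[1] flags=1000 MI?T → r1=0xf5
[2] flags=1000 VS?F → skip
[3] flags=1000 CC?T → r3=0x4e
[4] flags=0000 → (cmp)
[5] flags=0000 LT?F → skip
[6] flags=0000 CC?T → r2=0xcc
[7] flags=0010 → (cmp)
[8] flags=0010 LE?F → skip
[9] flags=0010 GE?T → r3=0x20
[10] flags=0010 EQ?F → skip

VAL = 0xde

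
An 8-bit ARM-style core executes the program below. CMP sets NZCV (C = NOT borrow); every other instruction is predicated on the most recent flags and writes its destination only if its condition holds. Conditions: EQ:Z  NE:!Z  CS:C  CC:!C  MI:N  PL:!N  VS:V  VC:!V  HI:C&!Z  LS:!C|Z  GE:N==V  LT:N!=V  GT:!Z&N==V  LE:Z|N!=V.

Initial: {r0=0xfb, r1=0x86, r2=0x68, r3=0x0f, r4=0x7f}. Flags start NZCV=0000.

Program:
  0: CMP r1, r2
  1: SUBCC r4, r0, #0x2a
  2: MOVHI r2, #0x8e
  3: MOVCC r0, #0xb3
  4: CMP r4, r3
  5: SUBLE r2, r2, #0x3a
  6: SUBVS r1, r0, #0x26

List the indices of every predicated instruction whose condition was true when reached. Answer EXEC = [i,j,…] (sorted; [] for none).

EXEC = [2]

0: ✓ CMP  NZCV=0011
1: · SUBCC
2: ✓ MOVHI  r2←0x8e
3: · MOVCC
4: ✓ CMP  NZCV=0010
5: · SUBLE
6: · SUBVS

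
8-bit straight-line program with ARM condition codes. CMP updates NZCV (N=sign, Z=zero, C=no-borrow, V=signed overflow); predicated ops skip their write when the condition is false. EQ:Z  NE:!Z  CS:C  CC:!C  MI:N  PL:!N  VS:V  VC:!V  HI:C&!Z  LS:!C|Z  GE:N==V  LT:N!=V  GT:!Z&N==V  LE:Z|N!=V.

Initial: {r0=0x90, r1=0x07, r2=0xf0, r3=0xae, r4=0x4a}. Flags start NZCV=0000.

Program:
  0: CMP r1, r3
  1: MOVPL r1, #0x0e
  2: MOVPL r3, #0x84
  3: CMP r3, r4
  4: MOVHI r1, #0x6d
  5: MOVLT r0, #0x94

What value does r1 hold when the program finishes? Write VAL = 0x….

0: ✓ CMP  NZCV=0000
1: ✓ MOVPL  r1←0x0e
2: ✓ MOVPL  r3←0x84
3: ✓ CMP  NZCV=0011
4: ✓ MOVHI  r1←0x6d
5: ✓ MOVLT  r0←0x94

VAL = 0x6d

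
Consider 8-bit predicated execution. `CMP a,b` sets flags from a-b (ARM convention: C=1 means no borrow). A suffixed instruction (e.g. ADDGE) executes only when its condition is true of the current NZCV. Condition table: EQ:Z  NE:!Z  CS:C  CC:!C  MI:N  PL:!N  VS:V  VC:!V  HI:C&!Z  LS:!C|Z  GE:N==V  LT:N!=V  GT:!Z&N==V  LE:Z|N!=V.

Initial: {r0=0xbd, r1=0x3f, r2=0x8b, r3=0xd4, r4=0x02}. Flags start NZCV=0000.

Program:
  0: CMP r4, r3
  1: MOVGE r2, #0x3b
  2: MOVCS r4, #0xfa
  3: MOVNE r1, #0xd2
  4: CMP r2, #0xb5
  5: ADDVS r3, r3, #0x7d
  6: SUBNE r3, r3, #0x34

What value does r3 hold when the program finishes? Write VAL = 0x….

0: ✓ CMP  NZCV=0000
1: ✓ MOVGE  r2←0x3b
2: · MOVCS
3: ✓ MOVNE  r1←0xd2
4: ✓ CMP  NZCV=1001
5: ✓ ADDVS  r3←0x51
6: ✓ SUBNE  r3←0x1d

VAL = 0x1d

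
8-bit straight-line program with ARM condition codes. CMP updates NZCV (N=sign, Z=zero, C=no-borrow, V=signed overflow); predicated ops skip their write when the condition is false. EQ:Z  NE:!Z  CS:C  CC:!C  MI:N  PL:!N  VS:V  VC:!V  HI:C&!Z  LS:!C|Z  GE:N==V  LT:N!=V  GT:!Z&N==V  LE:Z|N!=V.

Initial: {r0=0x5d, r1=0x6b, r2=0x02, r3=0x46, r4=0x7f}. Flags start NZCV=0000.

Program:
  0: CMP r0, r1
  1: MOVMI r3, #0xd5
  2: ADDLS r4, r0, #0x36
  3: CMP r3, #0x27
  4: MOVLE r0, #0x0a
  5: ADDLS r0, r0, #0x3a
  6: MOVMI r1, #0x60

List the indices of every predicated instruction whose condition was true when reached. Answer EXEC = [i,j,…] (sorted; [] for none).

[0] flags=1000 → (cmp)
[1] flags=1000 MI?T → r3=0xd5
[2] flags=1000 LS?T → r4=0x93
[3] flags=1010 → (cmp)
[4] flags=1010 LE?T → r0=0x0a
[5] flags=1010 LS?F → skip
[6] flags=1010 MI?T → r1=0x60

EXEC = [1,2,4,6]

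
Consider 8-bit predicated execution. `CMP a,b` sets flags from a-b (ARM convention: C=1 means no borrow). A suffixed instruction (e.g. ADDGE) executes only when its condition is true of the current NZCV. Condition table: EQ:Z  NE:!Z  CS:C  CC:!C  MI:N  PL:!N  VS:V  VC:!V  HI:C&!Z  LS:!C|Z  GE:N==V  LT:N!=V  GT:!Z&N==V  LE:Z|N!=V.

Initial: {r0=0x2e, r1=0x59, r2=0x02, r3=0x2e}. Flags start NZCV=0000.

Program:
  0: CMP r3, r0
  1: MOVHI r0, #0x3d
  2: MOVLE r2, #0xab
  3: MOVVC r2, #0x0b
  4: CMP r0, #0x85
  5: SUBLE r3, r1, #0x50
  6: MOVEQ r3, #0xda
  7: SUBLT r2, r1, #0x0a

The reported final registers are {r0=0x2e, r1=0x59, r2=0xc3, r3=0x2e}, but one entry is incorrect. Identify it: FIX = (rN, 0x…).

FIX = (r2, 0x0b)

[0] flags=0110 → (cmp)
[1] flags=0110 HI?F → skip
[2] flags=0110 LE?T → r2=0xab
[3] flags=0110 VC?T → r2=0x0b
[4] flags=1001 → (cmp)
[5] flags=1001 LE?F → skip
[6] flags=1001 EQ?F → skip
[7] flags=1001 LT?F → skip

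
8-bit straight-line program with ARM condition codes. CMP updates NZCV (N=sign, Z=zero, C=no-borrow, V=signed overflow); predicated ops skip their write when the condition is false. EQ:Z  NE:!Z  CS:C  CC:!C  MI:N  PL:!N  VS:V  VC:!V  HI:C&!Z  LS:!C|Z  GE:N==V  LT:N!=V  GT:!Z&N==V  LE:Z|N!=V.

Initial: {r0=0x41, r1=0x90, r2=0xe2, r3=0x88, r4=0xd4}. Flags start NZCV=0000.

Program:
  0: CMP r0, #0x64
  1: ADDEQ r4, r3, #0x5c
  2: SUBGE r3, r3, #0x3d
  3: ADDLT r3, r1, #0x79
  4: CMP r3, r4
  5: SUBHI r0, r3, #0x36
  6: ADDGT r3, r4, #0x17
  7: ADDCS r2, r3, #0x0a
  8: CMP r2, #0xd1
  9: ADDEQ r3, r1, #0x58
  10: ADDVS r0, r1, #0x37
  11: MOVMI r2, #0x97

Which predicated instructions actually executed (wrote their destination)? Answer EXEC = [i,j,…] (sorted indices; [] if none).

0: ✓ CMP  NZCV=1000
1: · ADDEQ
2: · SUBGE
3: ✓ ADDLT  r3←0x09
4: ✓ CMP  NZCV=0000
5: · SUBHI
6: ✓ ADDGT  r3←0xeb
7: · ADDCS
8: ✓ CMP  NZCV=0010
9: · ADDEQ
10: · ADDVS
11: · MOVMI

EXEC = [3,6]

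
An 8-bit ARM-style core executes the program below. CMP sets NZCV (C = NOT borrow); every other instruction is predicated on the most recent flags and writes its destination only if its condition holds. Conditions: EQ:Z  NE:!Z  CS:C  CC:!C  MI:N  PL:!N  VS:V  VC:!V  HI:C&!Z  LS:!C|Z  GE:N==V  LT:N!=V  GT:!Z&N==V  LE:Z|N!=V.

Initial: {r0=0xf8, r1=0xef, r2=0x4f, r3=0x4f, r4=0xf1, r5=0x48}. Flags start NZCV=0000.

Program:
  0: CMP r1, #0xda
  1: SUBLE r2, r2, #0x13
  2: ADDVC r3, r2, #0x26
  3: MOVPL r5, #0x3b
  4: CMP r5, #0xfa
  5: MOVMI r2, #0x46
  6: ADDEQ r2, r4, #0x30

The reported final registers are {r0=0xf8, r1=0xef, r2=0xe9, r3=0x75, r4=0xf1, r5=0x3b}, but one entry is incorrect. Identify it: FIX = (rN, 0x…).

FIX = (r2, 0x4f)

0: ✓ CMP  NZCV=0010
1: · SUBLE
2: ✓ ADDVC  r3←0x75
3: ✓ MOVPL  r5←0x3b
4: ✓ CMP  NZCV=0000
5: · MOVMI
6: · ADDEQ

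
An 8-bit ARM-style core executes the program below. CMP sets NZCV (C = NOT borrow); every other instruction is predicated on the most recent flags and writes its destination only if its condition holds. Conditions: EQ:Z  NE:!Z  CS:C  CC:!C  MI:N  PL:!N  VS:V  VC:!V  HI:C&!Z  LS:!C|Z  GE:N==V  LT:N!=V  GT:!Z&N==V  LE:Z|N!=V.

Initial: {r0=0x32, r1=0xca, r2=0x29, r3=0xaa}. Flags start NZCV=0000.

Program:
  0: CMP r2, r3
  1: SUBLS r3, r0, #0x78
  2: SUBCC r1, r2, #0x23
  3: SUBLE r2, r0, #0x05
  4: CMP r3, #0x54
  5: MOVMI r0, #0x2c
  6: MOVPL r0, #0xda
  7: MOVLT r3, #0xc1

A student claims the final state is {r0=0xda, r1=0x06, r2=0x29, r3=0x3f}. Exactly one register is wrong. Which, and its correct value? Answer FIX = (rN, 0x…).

FIX = (r3, 0xc1)

[0] flags=0000 → (cmp)
[1] flags=0000 LS?T → r3=0xba
[2] flags=0000 CC?T → r1=0x06
[3] flags=0000 LE?F → skip
[4] flags=0011 → (cmp)
[5] flags=0011 MI?F → skip
[6] flags=0011 PL?T → r0=0xda
[7] flags=0011 LT?T → r3=0xc1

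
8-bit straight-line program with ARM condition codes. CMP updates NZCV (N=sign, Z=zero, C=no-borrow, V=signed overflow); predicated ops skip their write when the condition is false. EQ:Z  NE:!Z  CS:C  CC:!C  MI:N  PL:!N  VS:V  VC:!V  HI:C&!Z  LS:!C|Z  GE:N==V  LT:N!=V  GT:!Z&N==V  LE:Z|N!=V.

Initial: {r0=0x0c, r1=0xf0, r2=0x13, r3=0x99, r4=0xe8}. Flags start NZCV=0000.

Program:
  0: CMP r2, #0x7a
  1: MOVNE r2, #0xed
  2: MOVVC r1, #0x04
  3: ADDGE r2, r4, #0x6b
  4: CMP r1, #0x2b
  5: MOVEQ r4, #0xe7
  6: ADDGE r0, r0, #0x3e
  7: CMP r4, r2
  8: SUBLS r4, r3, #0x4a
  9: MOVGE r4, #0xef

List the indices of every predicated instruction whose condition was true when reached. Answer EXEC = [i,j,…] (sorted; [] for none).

[0] flags=1000 → (cmp)
[1] flags=1000 NE?T → r2=0xed
[2] flags=1000 VC?T → r1=0x04
[3] flags=1000 GE?F → skip
[4] flags=1000 → (cmp)
[5] flags=1000 EQ?F → skip
[6] flags=1000 GE?F → skip
[7] flags=1000 → (cmp)
[8] flags=1000 LS?T → r4=0x4f
[9] flags=1000 GE?F → skip

EXEC = [1,2,8]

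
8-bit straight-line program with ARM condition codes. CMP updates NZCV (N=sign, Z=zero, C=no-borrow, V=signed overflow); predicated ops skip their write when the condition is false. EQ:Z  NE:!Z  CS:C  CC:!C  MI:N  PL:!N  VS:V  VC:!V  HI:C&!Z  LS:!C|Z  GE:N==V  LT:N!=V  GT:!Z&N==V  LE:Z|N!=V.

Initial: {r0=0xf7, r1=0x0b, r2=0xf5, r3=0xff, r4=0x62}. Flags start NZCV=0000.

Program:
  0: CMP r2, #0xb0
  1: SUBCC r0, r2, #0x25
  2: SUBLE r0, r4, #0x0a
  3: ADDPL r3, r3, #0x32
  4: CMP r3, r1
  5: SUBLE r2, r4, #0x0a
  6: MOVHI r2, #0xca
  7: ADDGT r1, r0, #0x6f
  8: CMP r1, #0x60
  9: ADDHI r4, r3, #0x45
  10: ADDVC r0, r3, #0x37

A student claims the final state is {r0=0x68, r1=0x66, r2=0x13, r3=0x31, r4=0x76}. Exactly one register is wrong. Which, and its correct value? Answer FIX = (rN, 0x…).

[0] flags=0010 → (cmp)
[1] flags=0010 CC?F → skip
[2] flags=0010 LE?F → skip
[3] flags=0010 PL?T → r3=0x31
[4] flags=0010 → (cmp)
[5] flags=0010 LE?F → skip
[6] flags=0010 HI?T → r2=0xca
[7] flags=0010 GT?T → r1=0x66
[8] flags=0010 → (cmp)
[9] flags=0010 HI?T → r4=0x76
[10] flags=0010 VC?T → r0=0x68

FIX = (r2, 0xca)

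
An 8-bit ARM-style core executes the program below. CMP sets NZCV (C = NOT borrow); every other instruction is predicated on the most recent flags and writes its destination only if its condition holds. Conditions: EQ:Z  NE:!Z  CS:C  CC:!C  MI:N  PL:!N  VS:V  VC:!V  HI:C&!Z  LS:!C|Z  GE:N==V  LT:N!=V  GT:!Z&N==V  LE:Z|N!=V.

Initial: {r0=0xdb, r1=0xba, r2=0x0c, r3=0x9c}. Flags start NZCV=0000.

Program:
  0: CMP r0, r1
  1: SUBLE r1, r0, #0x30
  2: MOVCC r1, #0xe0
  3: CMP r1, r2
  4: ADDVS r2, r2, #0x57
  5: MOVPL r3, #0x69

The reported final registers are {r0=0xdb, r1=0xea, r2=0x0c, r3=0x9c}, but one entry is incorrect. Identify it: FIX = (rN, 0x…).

FIX = (r1, 0xba)

0: ✓ CMP  NZCV=0010
1: · SUBLE
2: · MOVCC
3: ✓ CMP  NZCV=1010
4: · ADDVS
5: · MOVPL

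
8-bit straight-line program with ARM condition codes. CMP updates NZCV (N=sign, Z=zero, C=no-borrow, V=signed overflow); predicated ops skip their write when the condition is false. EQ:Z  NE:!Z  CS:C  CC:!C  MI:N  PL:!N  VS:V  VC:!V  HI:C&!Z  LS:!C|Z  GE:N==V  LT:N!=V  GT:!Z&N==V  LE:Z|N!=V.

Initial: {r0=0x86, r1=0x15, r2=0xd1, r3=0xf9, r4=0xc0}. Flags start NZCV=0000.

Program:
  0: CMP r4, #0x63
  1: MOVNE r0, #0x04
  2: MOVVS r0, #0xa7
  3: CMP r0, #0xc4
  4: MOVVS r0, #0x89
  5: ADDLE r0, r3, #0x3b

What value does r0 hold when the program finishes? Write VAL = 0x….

VAL = 0x34

0: ✓ CMP  NZCV=0011
1: ✓ MOVNE  r0←0x04
2: ✓ MOVVS  r0←0xa7
3: ✓ CMP  NZCV=1000
4: · MOVVS
5: ✓ ADDLE  r0←0x34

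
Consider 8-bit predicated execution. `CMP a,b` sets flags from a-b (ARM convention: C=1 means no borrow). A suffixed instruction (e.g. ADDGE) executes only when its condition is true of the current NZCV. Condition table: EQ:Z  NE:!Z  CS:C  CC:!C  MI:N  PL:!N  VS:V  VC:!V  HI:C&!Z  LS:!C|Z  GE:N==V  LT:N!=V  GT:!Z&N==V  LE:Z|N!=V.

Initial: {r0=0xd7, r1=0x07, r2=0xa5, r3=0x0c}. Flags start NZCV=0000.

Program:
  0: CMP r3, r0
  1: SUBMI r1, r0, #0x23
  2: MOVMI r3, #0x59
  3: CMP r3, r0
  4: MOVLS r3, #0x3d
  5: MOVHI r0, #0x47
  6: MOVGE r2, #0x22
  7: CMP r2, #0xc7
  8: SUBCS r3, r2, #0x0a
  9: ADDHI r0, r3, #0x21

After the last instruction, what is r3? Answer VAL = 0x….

0: ✓ CMP  NZCV=0000
1: · SUBMI
2: · MOVMI
3: ✓ CMP  NZCV=0000
4: ✓ MOVLS  r3←0x3d
5: · MOVHI
6: ✓ MOVGE  r2←0x22
7: ✓ CMP  NZCV=0000
8: · SUBCS
9: · ADDHI

VAL = 0x3d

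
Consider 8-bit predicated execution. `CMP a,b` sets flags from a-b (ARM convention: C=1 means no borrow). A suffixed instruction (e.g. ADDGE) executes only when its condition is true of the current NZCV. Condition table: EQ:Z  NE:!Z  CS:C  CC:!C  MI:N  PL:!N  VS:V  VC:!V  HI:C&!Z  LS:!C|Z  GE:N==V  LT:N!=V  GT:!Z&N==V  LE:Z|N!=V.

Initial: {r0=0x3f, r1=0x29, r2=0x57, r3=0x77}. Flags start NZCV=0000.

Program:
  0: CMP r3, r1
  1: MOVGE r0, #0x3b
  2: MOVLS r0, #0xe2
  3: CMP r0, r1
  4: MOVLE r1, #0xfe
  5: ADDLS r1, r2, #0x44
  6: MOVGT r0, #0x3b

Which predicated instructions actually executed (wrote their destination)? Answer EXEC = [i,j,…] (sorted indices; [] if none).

[0] flags=0010 → (cmp)
[1] flags=0010 GE?T → r0=0x3b
[2] flags=0010 LS?F → skip
[3] flags=0010 → (cmp)
[4] flags=0010 LE?F → skip
[5] flags=0010 LS?F → skip
[6] flags=0010 GT?T → r0=0x3b

EXEC = [1,6]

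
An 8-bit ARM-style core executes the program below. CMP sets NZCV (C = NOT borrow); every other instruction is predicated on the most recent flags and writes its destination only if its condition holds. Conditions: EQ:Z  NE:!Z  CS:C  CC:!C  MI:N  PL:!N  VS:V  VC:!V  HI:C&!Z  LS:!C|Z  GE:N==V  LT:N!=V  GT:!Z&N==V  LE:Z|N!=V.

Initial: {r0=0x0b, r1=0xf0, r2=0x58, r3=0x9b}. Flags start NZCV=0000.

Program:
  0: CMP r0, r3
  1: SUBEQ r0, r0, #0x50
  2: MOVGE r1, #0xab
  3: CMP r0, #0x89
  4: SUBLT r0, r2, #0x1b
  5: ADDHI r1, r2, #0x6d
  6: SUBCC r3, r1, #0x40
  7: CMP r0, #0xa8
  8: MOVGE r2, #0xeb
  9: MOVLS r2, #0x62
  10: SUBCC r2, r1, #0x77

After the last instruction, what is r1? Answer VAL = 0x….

0: ✓ CMP  NZCV=0000
1: · SUBEQ
2: ✓ MOVGE  r1←0xab
3: ✓ CMP  NZCV=1001
4: · SUBLT
5: · ADDHI
6: ✓ SUBCC  r3←0x6b
7: ✓ CMP  NZCV=0000
8: ✓ MOVGE  r2←0xeb
9: ✓ MOVLS  r2←0x62
10: ✓ SUBCC  r2←0x34

VAL = 0xab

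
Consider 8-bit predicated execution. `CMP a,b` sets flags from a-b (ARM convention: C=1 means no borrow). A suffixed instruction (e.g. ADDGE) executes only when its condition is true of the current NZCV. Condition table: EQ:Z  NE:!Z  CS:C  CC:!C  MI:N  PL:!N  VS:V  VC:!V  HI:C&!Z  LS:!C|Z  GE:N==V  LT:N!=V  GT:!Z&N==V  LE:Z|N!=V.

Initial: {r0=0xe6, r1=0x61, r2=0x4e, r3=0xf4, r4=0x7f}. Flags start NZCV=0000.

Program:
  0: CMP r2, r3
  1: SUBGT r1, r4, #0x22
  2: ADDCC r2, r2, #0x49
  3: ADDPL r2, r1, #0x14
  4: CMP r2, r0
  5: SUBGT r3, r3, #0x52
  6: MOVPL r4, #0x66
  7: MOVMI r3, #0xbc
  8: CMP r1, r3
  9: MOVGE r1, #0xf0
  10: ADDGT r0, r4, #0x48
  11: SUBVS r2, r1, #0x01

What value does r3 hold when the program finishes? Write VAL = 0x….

VAL = 0xbc

0: ✓ CMP  NZCV=0000
1: ✓ SUBGT  r1←0x5d
2: ✓ ADDCC  r2←0x97
3: ✓ ADDPL  r2←0x71
4: ✓ CMP  NZCV=1001
5: ✓ SUBGT  r3←0xa2
6: · MOVPL
7: ✓ MOVMI  r3←0xbc
8: ✓ CMP  NZCV=1001
9: ✓ MOVGE  r1←0xf0
10: ✓ ADDGT  r0←0xc7
11: ✓ SUBVS  r2←0xef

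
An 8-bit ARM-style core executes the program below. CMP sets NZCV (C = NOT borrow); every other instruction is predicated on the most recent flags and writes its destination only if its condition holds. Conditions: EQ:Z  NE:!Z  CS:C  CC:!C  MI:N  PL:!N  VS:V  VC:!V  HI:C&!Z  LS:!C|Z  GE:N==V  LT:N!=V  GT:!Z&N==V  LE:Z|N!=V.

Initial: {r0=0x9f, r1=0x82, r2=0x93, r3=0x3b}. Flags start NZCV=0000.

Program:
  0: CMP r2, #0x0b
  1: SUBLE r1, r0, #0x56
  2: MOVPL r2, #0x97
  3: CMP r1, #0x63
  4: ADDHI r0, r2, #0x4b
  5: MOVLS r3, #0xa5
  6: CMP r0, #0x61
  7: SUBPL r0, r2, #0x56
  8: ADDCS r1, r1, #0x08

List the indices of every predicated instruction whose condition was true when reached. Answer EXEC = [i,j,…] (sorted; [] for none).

0: ✓ CMP  NZCV=1010
1: ✓ SUBLE  r1←0x49
2: · MOVPL
3: ✓ CMP  NZCV=1000
4: · ADDHI
5: ✓ MOVLS  r3←0xa5
6: ✓ CMP  NZCV=0011
7: ✓ SUBPL  r0←0x3d
8: ✓ ADDCS  r1←0x51

EXEC = [1,5,7,8]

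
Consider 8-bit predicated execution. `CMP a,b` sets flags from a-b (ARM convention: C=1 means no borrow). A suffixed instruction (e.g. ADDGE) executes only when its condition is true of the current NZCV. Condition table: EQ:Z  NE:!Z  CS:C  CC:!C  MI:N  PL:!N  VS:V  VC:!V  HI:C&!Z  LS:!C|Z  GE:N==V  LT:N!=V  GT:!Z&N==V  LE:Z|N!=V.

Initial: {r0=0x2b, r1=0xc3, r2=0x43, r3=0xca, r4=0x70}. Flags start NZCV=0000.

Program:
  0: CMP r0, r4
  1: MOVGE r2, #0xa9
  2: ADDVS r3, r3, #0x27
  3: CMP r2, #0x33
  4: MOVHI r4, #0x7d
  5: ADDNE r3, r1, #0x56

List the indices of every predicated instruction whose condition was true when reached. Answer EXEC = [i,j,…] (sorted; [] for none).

EXEC = [4,5]

[0] flags=1000 → (cmp)
[1] flags=1000 GE?F → skip
[2] flags=1000 VS?F → skip
[3] flags=0010 → (cmp)
[4] flags=0010 HI?T → r4=0x7d
[5] flags=0010 NE?T → r3=0x19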